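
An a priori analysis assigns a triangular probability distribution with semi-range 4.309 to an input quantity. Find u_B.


u_B = half_width / sqrt(6)
u_B = 4.309 / 2.4494897
u_B = 1.7591

1.7591


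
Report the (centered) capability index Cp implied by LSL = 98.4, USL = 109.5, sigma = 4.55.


Cp = (USL - LSL) / (6 * sigma)
= (109.5 - 98.4) / (6 * 4.55)
= 11.1000 / 27.3000
= 0.4066

0.4066


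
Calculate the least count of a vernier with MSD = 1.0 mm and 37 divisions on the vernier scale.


LC = MSD / n_div
= 1.0 / 37
= 0.0270

0.0270


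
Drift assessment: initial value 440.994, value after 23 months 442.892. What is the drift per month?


rate = (v2 - v1) / months
= (442.892 - 440.994) / 23
= 1.8980 / 23
= 0.0825

0.0825


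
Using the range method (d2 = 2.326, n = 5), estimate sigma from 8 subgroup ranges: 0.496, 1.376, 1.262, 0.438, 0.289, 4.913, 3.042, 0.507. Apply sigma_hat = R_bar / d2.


R_bar = (0.496 + 1.376 + 1.262 + 0.438 + 0.289 + 4.913 + 3.042 + 0.507) / 8
R_bar = 12.323 / 8 = 1.540375
sigma_hat = R_bar / d2 = 1.540375 / 2.326 = 0.6622

0.6622


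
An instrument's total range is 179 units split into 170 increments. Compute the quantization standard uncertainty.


resolution = range / divisions
resolution = 179 / 170 = 1.0529412
u_res = resolution / (2*sqrt(3))
u_res = 1.0529412 / 3.4641016
u_res = 0.3040

0.3040


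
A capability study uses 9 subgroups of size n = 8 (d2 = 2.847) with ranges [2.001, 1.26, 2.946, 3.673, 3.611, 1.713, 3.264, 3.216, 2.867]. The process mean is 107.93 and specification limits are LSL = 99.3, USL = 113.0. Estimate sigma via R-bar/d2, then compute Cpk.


R_bar = (2.001 + 1.26 + 2.946 + 3.673 + 3.611 + 1.713 + 3.264 + 3.216 + 2.867) / 9 = 2.7278889
sigma = R_bar / d2 = 2.7278889 / 2.847 = 0.95816259
Cp = (USL - LSL)/(6*sigma) = (113.0 - 99.3)/(6*0.95816259) = 2.3830
Cpu = (113.0 - 107.93)/(3*0.95816259) = 1.7638
Cpl = (107.93 - 99.3)/(3*0.95816259) = 3.0023
Cpk = min(Cpu, Cpl) = 1.7638

1.7638


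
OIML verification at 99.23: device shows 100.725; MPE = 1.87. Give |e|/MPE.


e = indication - reference = 100.725 - 99.23 = 1.4950
|e| = 1.4950
ratio = |e| / MPE = 1.4950 / 1.87
ratio = 0.7995

0.7995


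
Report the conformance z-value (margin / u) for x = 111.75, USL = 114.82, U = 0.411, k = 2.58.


u = U / k = 0.411 / 2.58 = 0.15930233
margin = |USL - x| = |114.82 - 111.75| = 3.07
z = margin / u = 3.07 / 0.15930233
z = 19.2715

19.2715


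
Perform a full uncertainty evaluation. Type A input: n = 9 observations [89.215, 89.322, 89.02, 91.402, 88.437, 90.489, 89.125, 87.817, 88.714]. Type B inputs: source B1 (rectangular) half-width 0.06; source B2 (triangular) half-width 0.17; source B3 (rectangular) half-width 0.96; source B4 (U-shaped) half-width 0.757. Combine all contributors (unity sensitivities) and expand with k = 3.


mean = (89.215 + 89.322 + 89.02 + 91.402 + 88.437 + 90.489 + 89.125 + 87.817 + 88.714) / 9 = 89.28233333
s = sqrt(sum((x - mean)^2)/(n-1)) = 1.0743314
u_A = s / sqrt(n) = 1.0743314 / sqrt(9) = 0.35811047
u_B1 = 0.06 / sqrt(3) = 0.034641016
u_B2 = 0.17 / sqrt(6) = 0.069402209
u_B3 = 0.96 / sqrt(3) = 0.55425626
u_B4 = 0.757 / sqrt(2) = 0.53527983
uc = sqrt(0.35811047^2 + 0.034641016^2 + 0.069402209^2 + 0.55425626^2 + 0.53527983^2) = 0.85321994
U = k * uc = 3 * 0.85321994
U = 2.5597

2.5597


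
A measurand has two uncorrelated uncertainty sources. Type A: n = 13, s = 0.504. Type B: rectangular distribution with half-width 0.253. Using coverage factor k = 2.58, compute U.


u_A = s / sqrt(n) = 0.504 / sqrt(13) = 0.13978445
u_B = half_width / sqrt(3) = 0.253 / sqrt(3) = 0.14606962
uc = sqrt(u_A^2 + u_B^2) = sqrt(0.13978445^2 + 0.14606962^2) = 0.2021782
U = k * uc = 2.58 * 0.2021782
U = 0.5216

0.5216


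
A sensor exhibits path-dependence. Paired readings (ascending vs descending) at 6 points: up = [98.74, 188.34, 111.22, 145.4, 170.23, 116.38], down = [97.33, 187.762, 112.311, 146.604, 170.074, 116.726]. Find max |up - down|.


|98.74 - 97.33| = 1.4100
|188.34 - 187.762| = 0.5780
|111.22 - 112.311| = 1.0910
|145.4 - 146.604| = 1.2040
|170.23 - 170.074| = 0.1560
|116.38 - 116.726| = 0.3460
hysteresis = max(diffs) = 1.4100

1.4100


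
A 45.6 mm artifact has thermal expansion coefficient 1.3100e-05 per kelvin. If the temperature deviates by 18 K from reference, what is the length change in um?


dL = L * alpha * dT
= 45.6 * 1.3100e-05 * 18
= 0.0107525 mm
dL_um = 0.0107525 * 1000 = 10.7525 um

10.7525


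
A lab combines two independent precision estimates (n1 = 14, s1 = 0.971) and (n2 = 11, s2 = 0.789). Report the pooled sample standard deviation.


s_p = sqrt(((n1-1)*s1^2 + (n2-1)*s2^2) / (n1+n2-2))
numerator = (14-1)*0.971^2 + (11-1)*0.789^2 = 12.256933 + 6.22521 = 18.482143
denominator = 14 + 11 - 2 = 23
s_p^2 = 18.482143 / 23 = 0.80357143
s_p = sqrt(0.80357143) = 0.8964

0.8964


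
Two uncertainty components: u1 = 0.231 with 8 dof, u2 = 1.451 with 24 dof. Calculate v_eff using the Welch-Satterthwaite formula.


uc = sqrt(u1^2 + u2^2) = sqrt(0.231^2 + 1.451^2) = 1.4692726
v_eff = uc^4 / (u1^4/v1 + u2^4/v2)
= 1.4692726^4 / (0.231^4/8 + 1.451^4/24)
= 4.6602533 / 0.18505231
v_eff = 25.1834

25.1834


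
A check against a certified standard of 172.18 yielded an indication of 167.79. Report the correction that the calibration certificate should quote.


Correction = standard - reading
= 172.18 - 167.79
= 4.3900

4.3900


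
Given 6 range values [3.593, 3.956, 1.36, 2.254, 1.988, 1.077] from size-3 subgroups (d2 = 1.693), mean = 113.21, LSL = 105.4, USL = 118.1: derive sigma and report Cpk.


R_bar = (3.593 + 3.956 + 1.36 + 2.254 + 1.988 + 1.077) / 6 = 2.3713333
sigma = R_bar / d2 = 2.3713333 / 1.693 = 1.4006694
Cp = (USL - LSL)/(6*sigma) = (118.1 - 105.4)/(6*1.4006694) = 1.5112
Cpu = (118.1 - 113.21)/(3*1.4006694) = 1.1637
Cpl = (113.21 - 105.4)/(3*1.4006694) = 1.8586
Cpk = min(Cpu, Cpl) = 1.1637

1.1637


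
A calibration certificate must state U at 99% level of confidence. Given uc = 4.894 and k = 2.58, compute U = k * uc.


U = k * uc
U = 2.58 * 4.894
U = 12.6265

12.6265


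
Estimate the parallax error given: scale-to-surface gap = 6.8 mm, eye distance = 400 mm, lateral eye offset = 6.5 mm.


error = h * offset / d
= 6.8 * 6.5 / 400
= 0.1105

0.1105


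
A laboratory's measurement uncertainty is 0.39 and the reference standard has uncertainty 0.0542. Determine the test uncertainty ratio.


TUR = u_lab / u_ref
= 0.39 / 0.0542
= 7.1956

7.1956


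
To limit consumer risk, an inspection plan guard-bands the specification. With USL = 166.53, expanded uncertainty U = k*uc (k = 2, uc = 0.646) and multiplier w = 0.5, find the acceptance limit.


U = k * uc = 2 * 0.646 = 1.292
guard band g = w * U = 0.5 * 1.292 = 0.646
AL = USL - g = 166.53 - 0.646
AL = 165.8840

165.8840


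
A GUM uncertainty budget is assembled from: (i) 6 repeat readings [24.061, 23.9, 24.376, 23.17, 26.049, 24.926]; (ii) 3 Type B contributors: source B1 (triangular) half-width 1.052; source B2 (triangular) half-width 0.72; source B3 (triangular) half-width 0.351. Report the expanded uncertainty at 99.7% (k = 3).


mean = (24.061 + 23.9 + 24.376 + 23.17 + 26.049 + 24.926) / 6 = 24.41366667
s = sqrt(sum((x - mean)^2)/(n-1)) = 0.98723385
u_A = s / sqrt(n) = 0.98723385 / sqrt(6) = 0.40303653
u_B1 = 1.052 / sqrt(6) = 0.4294772
u_B2 = 0.72 / sqrt(6) = 0.29393877
u_B3 = 0.351 / sqrt(6) = 0.14329515
uc = sqrt(0.40303653^2 + 0.4294772^2 + 0.29393877^2 + 0.14329515^2) = 0.67366357
U = k * uc = 3 * 0.67366357
U = 2.0210

2.0210


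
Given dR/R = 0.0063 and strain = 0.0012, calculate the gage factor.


GF = (dR/R) / epsilon
= 0.0063 / 0.0012
= 5.2500

5.2500


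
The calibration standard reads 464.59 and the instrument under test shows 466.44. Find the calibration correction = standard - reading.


Correction = standard - reading
= 464.59 - 466.44
= -1.8500

-1.8500


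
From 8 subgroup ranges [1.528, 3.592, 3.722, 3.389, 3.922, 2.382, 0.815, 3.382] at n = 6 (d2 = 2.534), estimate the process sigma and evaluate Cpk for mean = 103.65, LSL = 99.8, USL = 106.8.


R_bar = (1.528 + 3.592 + 3.722 + 3.389 + 3.922 + 2.382 + 0.815 + 3.382) / 8 = 2.8415
sigma = R_bar / d2 = 2.8415 / 2.534 = 1.1213496
Cp = (USL - LSL)/(6*sigma) = (106.8 - 99.8)/(6*1.1213496) = 1.0404
Cpu = (106.8 - 103.65)/(3*1.1213496) = 0.9364
Cpl = (103.65 - 99.8)/(3*1.1213496) = 1.1445
Cpk = min(Cpu, Cpl) = 0.9364

0.9364


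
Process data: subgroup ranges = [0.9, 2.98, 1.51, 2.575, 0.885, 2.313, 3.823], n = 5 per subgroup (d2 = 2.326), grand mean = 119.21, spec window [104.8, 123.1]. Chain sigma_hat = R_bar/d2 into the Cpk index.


R_bar = (0.9 + 2.98 + 1.51 + 2.575 + 0.885 + 2.313 + 3.823) / 7 = 2.1408571
sigma = R_bar / d2 = 2.1408571 / 2.326 = 0.92040288
Cp = (USL - LSL)/(6*sigma) = (123.1 - 104.8)/(6*0.92040288) = 3.3138
Cpu = (123.1 - 119.21)/(3*0.92040288) = 1.4088
Cpl = (119.21 - 104.8)/(3*0.92040288) = 5.2187
Cpk = min(Cpu, Cpl) = 1.4088

1.4088


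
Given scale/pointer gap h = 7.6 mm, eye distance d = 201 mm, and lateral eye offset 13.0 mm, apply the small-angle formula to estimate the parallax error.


error = h * offset / d
= 7.6 * 13.0 / 201
= 0.4915

0.4915


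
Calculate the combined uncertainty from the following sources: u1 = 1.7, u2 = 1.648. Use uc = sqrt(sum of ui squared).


uc = sqrt(1.7^2 + 1.648^2)
uc = sqrt(5.605904)
uc = 2.3677

2.3677


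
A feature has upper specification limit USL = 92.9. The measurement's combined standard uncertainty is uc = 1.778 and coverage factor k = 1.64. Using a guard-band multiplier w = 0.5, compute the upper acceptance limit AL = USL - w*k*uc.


U = k * uc = 1.64 * 1.778 = 2.91592
guard band g = w * U = 0.5 * 2.91592 = 1.45796
AL = USL - g = 92.9 - 1.45796
AL = 91.4420

91.4420


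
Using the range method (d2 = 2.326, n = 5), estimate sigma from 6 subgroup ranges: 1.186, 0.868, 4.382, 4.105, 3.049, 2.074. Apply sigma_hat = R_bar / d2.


R_bar = (1.186 + 0.868 + 4.382 + 4.105 + 3.049 + 2.074) / 6
R_bar = 15.664 / 6 = 2.6106667
sigma_hat = R_bar / d2 = 2.6106667 / 2.326 = 1.1224

1.1224


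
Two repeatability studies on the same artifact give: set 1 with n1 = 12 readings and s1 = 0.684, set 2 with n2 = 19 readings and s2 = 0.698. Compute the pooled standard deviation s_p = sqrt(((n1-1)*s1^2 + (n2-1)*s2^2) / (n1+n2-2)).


s_p = sqrt(((n1-1)*s1^2 + (n2-1)*s2^2) / (n1+n2-2))
numerator = (12-1)*0.684^2 + (19-1)*0.698^2 = 5.146416 + 8.769672 = 13.916088
denominator = 12 + 19 - 2 = 29
s_p^2 = 13.916088 / 29 = 0.4798651
s_p = sqrt(0.4798651) = 0.6927

0.6927


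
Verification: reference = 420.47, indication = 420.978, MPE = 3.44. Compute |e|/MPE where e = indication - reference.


e = indication - reference = 420.978 - 420.47 = 0.5080
|e| = 0.5080
ratio = |e| / MPE = 0.5080 / 3.44
ratio = 0.1477

0.1477


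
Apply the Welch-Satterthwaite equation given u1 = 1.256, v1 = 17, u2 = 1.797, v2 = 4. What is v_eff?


uc = sqrt(u1^2 + u2^2) = sqrt(1.256^2 + 1.797^2) = 2.192429
v_eff = uc^4 / (u1^4/v1 + u2^4/v2)
= 2.192429^4 / (1.256^4/17 + 1.797^4/4)
= 23.104797 / 2.7533371
v_eff = 8.3916

8.3916


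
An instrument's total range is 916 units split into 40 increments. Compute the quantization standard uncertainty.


resolution = range / divisions
resolution = 916 / 40 = 22.9
u_res = resolution / (2*sqrt(3))
u_res = 22.9 / 3.4641016
u_res = 6.6107

6.6107


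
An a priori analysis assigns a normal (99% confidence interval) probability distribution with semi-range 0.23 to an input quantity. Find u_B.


u_B = half_width / 2.576
u_B = 0.23 / 2.576
u_B = 0.0893

0.0893


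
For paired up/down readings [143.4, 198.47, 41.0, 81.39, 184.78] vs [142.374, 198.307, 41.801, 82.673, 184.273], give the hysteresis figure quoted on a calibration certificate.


|143.4 - 142.374| = 1.0260
|198.47 - 198.307| = 0.1630
|41.0 - 41.801| = 0.8010
|81.39 - 82.673| = 1.2830
|184.78 - 184.273| = 0.5070
hysteresis = max(diffs) = 1.2830

1.2830


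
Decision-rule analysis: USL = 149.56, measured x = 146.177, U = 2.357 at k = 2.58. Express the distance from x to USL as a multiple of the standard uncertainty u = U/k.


u = U / k = 2.357 / 2.58 = 0.91356589
margin = |USL - x| = |149.56 - 146.177| = 3.383
z = margin / u = 3.383 / 0.91356589
z = 3.7031

3.7031


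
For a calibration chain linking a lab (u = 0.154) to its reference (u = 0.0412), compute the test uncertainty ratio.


TUR = u_lab / u_ref
= 0.154 / 0.0412
= 3.7379

3.7379


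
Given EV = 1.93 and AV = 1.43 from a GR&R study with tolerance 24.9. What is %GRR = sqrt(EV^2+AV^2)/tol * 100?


GRR = sqrt(EV^2 + AV^2) = sqrt(1.93^2 + 1.43^2) = 2.4020408
%GRR = GRR / tol * 100 = 2.4020408 / 24.9 * 100
%GRR = 9.6468

9.6468


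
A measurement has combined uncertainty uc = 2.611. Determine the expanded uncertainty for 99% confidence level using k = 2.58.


U = k * uc
U = 2.58 * 2.611
U = 6.7364

6.7364


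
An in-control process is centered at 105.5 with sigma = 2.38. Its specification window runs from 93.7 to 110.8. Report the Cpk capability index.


Cpu = (USL - mean) / (3*sigma) = (110.8 - 105.5) / (3*2.38) = 0.7423
Cpl = (mean - LSL) / (3*sigma) = (105.5 - 93.7) / (3*2.38) = 1.6527
Cpk = min(Cpu, Cpl) = 0.7423

0.7423


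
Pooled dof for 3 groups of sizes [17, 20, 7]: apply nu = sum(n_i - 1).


nu = sum_i (n_i - 1)
nu = ((17 - 1) + (20 - 1) + (7 - 1))
nu = 16 + 19 + 6
nu = 41

41


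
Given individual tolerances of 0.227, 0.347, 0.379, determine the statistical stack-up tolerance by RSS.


RSS = sqrt(0.227^2 + 0.347^2 + 0.379^2)
= sqrt(0.315579)
= 0.5618

0.5618


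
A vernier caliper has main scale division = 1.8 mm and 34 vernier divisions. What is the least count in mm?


LC = MSD / n_div
= 1.8 / 34
= 0.0529

0.0529


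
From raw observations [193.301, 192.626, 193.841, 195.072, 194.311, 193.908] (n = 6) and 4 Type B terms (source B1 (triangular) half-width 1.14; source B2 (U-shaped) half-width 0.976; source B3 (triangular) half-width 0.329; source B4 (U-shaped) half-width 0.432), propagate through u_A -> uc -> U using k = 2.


mean = (193.301 + 192.626 + 193.841 + 195.072 + 194.311 + 193.908) / 6 = 193.8431667
s = sqrt(sum((x - mean)^2)/(n-1)) = 0.83768095
u_A = s / sqrt(n) = 0.83768095 / sqrt(6) = 0.34198182
u_B1 = 1.14 / sqrt(6) = 0.46540305
u_B2 = 0.976 / sqrt(2) = 0.69013622
u_B3 = 0.329 / sqrt(6) = 0.13431369
u_B4 = 0.432 / sqrt(2) = 0.30547013
uc = sqrt(0.34198182^2 + 0.46540305^2 + 0.69013622^2 + 0.13431369^2 + 0.30547013^2) = 0.95978734
U = k * uc = 2 * 0.95978734
U = 1.9196

1.9196


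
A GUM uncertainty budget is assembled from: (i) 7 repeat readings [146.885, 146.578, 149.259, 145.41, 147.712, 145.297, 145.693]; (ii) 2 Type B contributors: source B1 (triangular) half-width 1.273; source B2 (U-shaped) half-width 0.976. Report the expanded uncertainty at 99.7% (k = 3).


mean = (146.885 + 146.578 + 149.259 + 145.41 + 147.712 + 145.297 + 145.693) / 7 = 146.6905714
s = sqrt(sum((x - mean)^2)/(n-1)) = 1.4298992
u_A = s / sqrt(n) = 1.4298992 / sqrt(7) = 0.5404511
u_B1 = 1.273 / sqrt(6) = 0.51970007
u_B2 = 0.976 / sqrt(2) = 0.69013622
uc = sqrt(0.5404511^2 + 0.51970007^2 + 0.69013622^2) = 1.0190503
U = k * uc = 3 * 1.0190503
U = 3.0572

3.0572


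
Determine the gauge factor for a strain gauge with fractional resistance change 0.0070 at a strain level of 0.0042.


GF = (dR/R) / epsilon
= 0.0070 / 0.0042
= 1.6667

1.6667


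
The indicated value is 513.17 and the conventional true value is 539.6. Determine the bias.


Systematic error = measured - true
= 513.17 - 539.6
= -26.4300

-26.4300


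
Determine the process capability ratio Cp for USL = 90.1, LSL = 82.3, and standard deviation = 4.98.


Cp = (USL - LSL) / (6 * sigma)
= (90.1 - 82.3) / (6 * 4.98)
= 7.8000 / 29.8800
= 0.2610

0.2610


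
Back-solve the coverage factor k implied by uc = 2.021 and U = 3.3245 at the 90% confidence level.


k = U / uc
k = 3.3245 / 2.021
k = 1.645

1.645


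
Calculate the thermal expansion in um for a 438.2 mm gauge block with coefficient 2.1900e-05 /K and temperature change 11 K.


dL = L * alpha * dT
= 438.2 * 2.1900e-05 * 11
= 0.1055624 mm
dL_um = 0.1055624 * 1000 = 105.5624 um

105.5624


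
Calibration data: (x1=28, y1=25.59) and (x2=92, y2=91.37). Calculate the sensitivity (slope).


slope = (y2 - y1) / (x2 - x1)
= (91.37 - 25.59) / (92 - 28)
= 65.7800 / 64
= 1.0278

1.0278


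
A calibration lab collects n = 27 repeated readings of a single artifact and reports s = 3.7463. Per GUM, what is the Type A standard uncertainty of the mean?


u_A = s / sqrt(n)
u_A = 3.7463 / sqrt(27)
u_A = 3.7463 / 5.1961524
u_A = 0.7210

0.7210


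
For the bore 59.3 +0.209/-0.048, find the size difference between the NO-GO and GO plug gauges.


GO = nominal - lower_tol (smallest hole = maximum material condition)
GO = 59.3 - 0.048 = 59.252
NO-GO = nominal + upper_tol (largest hole = least material condition)
NO-GO = 59.3 + 0.209 = 59.509
spread = NO-GO - GO = 59.509 - 59.252 = 0.2570

0.2570


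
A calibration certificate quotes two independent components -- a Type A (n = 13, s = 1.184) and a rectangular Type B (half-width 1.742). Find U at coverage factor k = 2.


u_A = s / sqrt(n) = 1.184 / sqrt(13) = 0.32838252
u_B = half_width / sqrt(3) = 1.742 / sqrt(3) = 1.0057442
uc = sqrt(u_A^2 + u_B^2) = sqrt(0.32838252^2 + 1.0057442^2) = 1.0579964
U = k * uc = 2 * 1.0579964
U = 2.1160

2.1160


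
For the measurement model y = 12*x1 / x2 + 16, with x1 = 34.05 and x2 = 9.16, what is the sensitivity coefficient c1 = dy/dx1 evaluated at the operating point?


y = 12*x1 / x2 + 16
dy/dx1 = 12/x2
Evaluate at x2 = 9.16: c1 = 12 / 9.16
c1 = 1.3100

1.3100


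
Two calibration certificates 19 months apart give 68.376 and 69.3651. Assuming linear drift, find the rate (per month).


rate = (v2 - v1) / months
= (69.3651 - 68.376) / 19
= 0.9891 / 19
= 0.0521

0.0521


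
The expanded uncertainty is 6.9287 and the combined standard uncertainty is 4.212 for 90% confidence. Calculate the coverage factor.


k = U / uc
k = 6.9287 / 4.212
k = 1.645

1.645


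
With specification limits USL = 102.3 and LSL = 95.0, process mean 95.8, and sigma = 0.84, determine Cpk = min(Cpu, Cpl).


Cpu = (USL - mean) / (3*sigma) = (102.3 - 95.8) / (3*0.84) = 2.5794
Cpl = (mean - LSL) / (3*sigma) = (95.8 - 95.0) / (3*0.84) = 0.3175
Cpk = min(Cpu, Cpl) = 0.3175

0.3175


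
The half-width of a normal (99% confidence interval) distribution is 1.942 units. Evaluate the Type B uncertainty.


u_B = half_width / 2.576
u_B = 1.942 / 2.576
u_B = 0.7539

0.7539


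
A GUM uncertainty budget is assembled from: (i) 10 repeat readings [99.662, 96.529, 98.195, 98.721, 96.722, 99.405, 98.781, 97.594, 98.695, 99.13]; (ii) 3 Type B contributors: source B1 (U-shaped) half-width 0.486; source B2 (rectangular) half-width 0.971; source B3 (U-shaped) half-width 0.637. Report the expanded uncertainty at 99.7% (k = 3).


mean = (99.662 + 96.529 + 98.195 + 98.721 + 96.722 + 99.405 + 98.781 + 97.594 + 98.695 + 99.13) / 10 = 98.3434
s = sqrt(sum((x - mean)^2)/(n-1)) = 1.0773809
u_A = s / sqrt(n) = 1.0773809 / sqrt(10) = 0.34069776
u_B1 = 0.486 / sqrt(2) = 0.3436539
u_B2 = 0.971 / sqrt(3) = 0.56060711
u_B3 = 0.637 / sqrt(2) = 0.45042702
uc = sqrt(0.34069776^2 + 0.3436539^2 + 0.56060711^2 + 0.45042702^2) = 0.86679744
U = k * uc = 3 * 0.86679744
U = 2.6004

2.6004


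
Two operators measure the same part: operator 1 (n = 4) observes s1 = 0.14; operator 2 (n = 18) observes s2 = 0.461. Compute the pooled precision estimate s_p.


s_p = sqrt(((n1-1)*s1^2 + (n2-1)*s2^2) / (n1+n2-2))
numerator = (4-1)*0.14^2 + (18-1)*0.461^2 = 0.0588 + 3.612857 = 3.671657
denominator = 4 + 18 - 2 = 20
s_p^2 = 3.671657 / 20 = 0.18358285
s_p = sqrt(0.18358285) = 0.4285

0.4285


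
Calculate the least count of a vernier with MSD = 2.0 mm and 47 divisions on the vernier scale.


LC = MSD / n_div
= 2.0 / 47
= 0.0426

0.0426


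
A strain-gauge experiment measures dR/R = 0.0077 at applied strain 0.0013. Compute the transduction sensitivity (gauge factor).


GF = (dR/R) / epsilon
= 0.0077 / 0.0013
= 5.9231

5.9231


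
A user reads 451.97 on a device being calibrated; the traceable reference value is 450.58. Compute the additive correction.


Correction = standard - reading
= 450.58 - 451.97
= -1.3900

-1.3900


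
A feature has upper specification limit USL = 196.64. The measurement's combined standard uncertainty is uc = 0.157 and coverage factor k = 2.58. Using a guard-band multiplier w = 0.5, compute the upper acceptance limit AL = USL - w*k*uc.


U = k * uc = 2.58 * 0.157 = 0.40506
guard band g = w * U = 0.5 * 0.40506 = 0.20253
AL = USL - g = 196.64 - 0.20253
AL = 196.4375

196.4375


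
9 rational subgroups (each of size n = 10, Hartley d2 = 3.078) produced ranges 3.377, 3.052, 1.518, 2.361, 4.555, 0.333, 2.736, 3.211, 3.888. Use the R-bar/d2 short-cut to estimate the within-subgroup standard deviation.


R_bar = (3.377 + 3.052 + 1.518 + 2.361 + 4.555 + 0.333 + 2.736 + 3.211 + 3.888) / 9
R_bar = 25.031 / 9 = 2.7812222
sigma_hat = R_bar / d2 = 2.7812222 / 3.078 = 0.9036

0.9036


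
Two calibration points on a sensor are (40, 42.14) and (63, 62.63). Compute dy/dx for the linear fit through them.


slope = (y2 - y1) / (x2 - x1)
= (62.63 - 42.14) / (63 - 40)
= 20.4900 / 23
= 0.8909

0.8909


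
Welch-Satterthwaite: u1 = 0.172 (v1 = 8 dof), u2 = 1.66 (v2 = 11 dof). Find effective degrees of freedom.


uc = sqrt(u1^2 + u2^2) = sqrt(0.172^2 + 1.66^2) = 1.6688871
v_eff = uc^4 / (u1^4/v1 + u2^4/v2)
= 1.6688871^4 / (0.172^4/8 + 1.66^4/11)
= 7.7572508 / 0.69041225
v_eff = 11.2357

11.2357


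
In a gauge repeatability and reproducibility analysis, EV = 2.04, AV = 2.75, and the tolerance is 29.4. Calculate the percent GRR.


GRR = sqrt(EV^2 + AV^2) = sqrt(2.04^2 + 2.75^2) = 3.4240473
%GRR = GRR / tol * 100 = 3.4240473 / 29.4 * 100
%GRR = 11.6464

11.6464


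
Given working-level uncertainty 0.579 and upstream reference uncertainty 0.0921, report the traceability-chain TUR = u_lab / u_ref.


TUR = u_lab / u_ref
= 0.579 / 0.0921
= 6.2866

6.2866


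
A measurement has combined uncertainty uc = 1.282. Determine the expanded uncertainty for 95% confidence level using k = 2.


U = k * uc
U = 2 * 1.282
U = 2.5640

2.5640


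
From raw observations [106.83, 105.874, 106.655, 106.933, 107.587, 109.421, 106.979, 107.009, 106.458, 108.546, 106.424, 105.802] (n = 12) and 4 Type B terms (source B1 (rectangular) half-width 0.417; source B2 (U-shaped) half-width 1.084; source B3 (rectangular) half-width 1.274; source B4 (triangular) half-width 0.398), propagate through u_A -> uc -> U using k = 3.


mean = (106.83 + 105.874 + 106.655 + 106.933 + 107.587 + 109.421 + 106.979 + 107.009 + 106.458 + 108.546 + 106.424 + 105.802) / 12 = 107.0431667
s = sqrt(sum((x - mean)^2)/(n-1)) = 1.046862
u_A = s / sqrt(n) = 1.046862 / sqrt(12) = 0.30220303
u_B1 = 0.417 / sqrt(3) = 0.24075506
u_B2 = 1.084 / sqrt(2) = 0.76650375
u_B3 = 1.274 / sqrt(3) = 0.73554424
u_B4 = 0.398 / sqrt(6) = 0.16248282
uc = sqrt(0.30220303^2 + 0.24075506^2 + 0.76650375^2 + 0.73554424^2 + 0.16248282^2) = 1.1420349
U = k * uc = 3 * 1.1420349
U = 3.4261

3.4261


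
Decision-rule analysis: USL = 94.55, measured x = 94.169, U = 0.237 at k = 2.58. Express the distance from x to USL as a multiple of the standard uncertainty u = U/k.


u = U / k = 0.237 / 2.58 = 0.091860465
margin = |USL - x| = |94.55 - 94.169| = 0.381
z = margin / u = 0.381 / 0.091860465
z = 4.1476

4.1476


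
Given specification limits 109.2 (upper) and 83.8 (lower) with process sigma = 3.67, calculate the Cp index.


Cp = (USL - LSL) / (6 * sigma)
= (109.2 - 83.8) / (6 * 3.67)
= 25.4000 / 22.0200
= 1.1535

1.1535


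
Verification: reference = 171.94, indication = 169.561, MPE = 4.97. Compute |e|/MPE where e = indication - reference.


e = indication - reference = 169.561 - 171.94 = -2.3790
|e| = 2.3790
ratio = |e| / MPE = 2.3790 / 4.97
ratio = 0.4787

0.4787


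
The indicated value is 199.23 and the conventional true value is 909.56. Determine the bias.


Systematic error = measured - true
= 199.23 - 909.56
= -710.3300

-710.3300


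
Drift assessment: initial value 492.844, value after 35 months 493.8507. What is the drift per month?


rate = (v2 - v1) / months
= (493.8507 - 492.844) / 35
= 1.0067 / 35
= 0.0288

0.0288


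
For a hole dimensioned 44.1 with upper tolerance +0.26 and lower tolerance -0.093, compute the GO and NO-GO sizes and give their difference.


GO = nominal - lower_tol (smallest hole = maximum material condition)
GO = 44.1 - 0.093 = 44.007
NO-GO = nominal + upper_tol (largest hole = least material condition)
NO-GO = 44.1 + 0.26 = 44.36
spread = NO-GO - GO = 44.36 - 44.007 = 0.3530

0.3530


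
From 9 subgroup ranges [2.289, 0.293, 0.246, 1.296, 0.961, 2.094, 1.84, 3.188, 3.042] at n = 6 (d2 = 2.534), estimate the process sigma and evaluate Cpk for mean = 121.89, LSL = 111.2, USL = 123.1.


R_bar = (2.289 + 0.293 + 0.246 + 1.296 + 0.961 + 2.094 + 1.84 + 3.188 + 3.042) / 9 = 1.6943333
sigma = R_bar / d2 = 1.6943333 / 2.534 = 0.66863982
Cp = (USL - LSL)/(6*sigma) = (123.1 - 111.2)/(6*0.66863982) = 2.9662
Cpu = (123.1 - 121.89)/(3*0.66863982) = 0.6032
Cpl = (121.89 - 111.2)/(3*0.66863982) = 5.3292
Cpk = min(Cpu, Cpl) = 0.6032

0.6032


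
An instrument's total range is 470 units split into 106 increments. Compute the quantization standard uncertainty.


resolution = range / divisions
resolution = 470 / 106 = 4.4339623
u_res = resolution / (2*sqrt(3))
u_res = 4.4339623 / 3.4641016
u_res = 1.2800

1.2800


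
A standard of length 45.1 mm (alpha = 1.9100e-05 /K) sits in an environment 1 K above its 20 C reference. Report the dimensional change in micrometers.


dL = L * alpha * dT
= 45.1 * 1.9100e-05 * 1
= 8.6140000e-04 mm
dL_um = 8.6140000e-04 * 1000 = 0.8614 um

0.8614


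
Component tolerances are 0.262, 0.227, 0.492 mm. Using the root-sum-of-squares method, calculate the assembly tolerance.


RSS = sqrt(0.262^2 + 0.227^2 + 0.492^2)
= sqrt(0.362237)
= 0.6019

0.6019


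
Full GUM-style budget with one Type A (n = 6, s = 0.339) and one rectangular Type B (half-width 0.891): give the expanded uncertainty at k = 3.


u_A = s / sqrt(n) = 0.339 / sqrt(6) = 0.13839617
u_B = half_width / sqrt(3) = 0.891 / sqrt(3) = 0.51441909
uc = sqrt(u_A^2 + u_B^2) = sqrt(0.13839617^2 + 0.51441909^2) = 0.53271052
U = k * uc = 3 * 0.53271052
U = 1.5981

1.5981


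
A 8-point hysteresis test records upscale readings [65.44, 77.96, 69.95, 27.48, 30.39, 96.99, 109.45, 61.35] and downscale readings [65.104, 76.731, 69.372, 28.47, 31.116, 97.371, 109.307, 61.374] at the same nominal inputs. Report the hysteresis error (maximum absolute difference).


|65.44 - 65.104| = 0.3360
|77.96 - 76.731| = 1.2290
|69.95 - 69.372| = 0.5780
|27.48 - 28.47| = 0.9900
|30.39 - 31.116| = 0.7260
|96.99 - 97.371| = 0.3810
|109.45 - 109.307| = 0.1430
|61.35 - 61.374| = 0.0240
hysteresis = max(diffs) = 1.2290

1.2290


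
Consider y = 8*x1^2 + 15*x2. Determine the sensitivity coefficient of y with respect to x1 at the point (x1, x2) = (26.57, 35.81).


y = 8*x1^2 + 15*x2
dy/dx1 = 2*8*x1
Evaluate at x1 = 26.57: c1 = 16 * 26.57
c1 = 425.1200

425.1200


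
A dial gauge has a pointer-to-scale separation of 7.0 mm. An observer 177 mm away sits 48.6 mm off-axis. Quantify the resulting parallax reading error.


error = h * offset / d
= 7.0 * 48.6 / 177
= 1.9220

1.9220


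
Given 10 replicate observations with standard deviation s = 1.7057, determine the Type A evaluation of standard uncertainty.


u_A = s / sqrt(n)
u_A = 1.7057 / sqrt(10)
u_A = 1.7057 / 3.1622777
u_A = 0.5394

0.5394


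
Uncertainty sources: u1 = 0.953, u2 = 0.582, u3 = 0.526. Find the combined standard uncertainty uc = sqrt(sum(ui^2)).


uc = sqrt(0.953^2 + 0.582^2 + 0.526^2)
uc = sqrt(1.523609)
uc = 1.2343

1.2343


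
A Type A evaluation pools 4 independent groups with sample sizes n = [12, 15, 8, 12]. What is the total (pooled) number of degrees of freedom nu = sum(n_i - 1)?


nu = sum_i (n_i - 1)
nu = ((12 - 1) + (15 - 1) + (8 - 1) + (12 - 1))
nu = 11 + 14 + 7 + 11
nu = 43

43


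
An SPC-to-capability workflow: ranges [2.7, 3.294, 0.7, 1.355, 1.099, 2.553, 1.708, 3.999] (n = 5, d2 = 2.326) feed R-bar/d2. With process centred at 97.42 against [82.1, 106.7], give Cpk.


R_bar = (2.7 + 3.294 + 0.7 + 1.355 + 1.099 + 2.553 + 1.708 + 3.999) / 8 = 2.176
sigma = R_bar / d2 = 2.176 / 2.326 = 0.93551161
Cp = (USL - LSL)/(6*sigma) = (106.7 - 82.1)/(6*0.93551161) = 4.3826
Cpu = (106.7 - 97.42)/(3*0.93551161) = 3.3066
Cpl = (97.42 - 82.1)/(3*0.93551161) = 5.4587
Cpk = min(Cpu, Cpl) = 3.3066

3.3066


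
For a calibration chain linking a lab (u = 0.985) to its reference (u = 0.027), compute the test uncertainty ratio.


TUR = u_lab / u_ref
= 0.985 / 0.027
= 36.4815

36.4815


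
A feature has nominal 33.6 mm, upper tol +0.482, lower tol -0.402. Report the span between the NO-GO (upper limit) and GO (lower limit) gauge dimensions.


GO = nominal - lower_tol (smallest hole = maximum material condition)
GO = 33.6 - 0.402 = 33.198
NO-GO = nominal + upper_tol (largest hole = least material condition)
NO-GO = 33.6 + 0.482 = 34.082
spread = NO-GO - GO = 34.082 - 33.198 = 0.8840

0.8840


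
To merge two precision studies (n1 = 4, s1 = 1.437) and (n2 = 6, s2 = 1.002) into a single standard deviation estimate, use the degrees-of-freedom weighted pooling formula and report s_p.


s_p = sqrt(((n1-1)*s1^2 + (n2-1)*s2^2) / (n1+n2-2))
numerator = (4-1)*1.437^2 + (6-1)*1.002^2 = 6.194907 + 5.02002 = 11.214927
denominator = 4 + 6 - 2 = 8
s_p^2 = 11.214927 / 8 = 1.4018659
s_p = sqrt(1.4018659) = 1.1840

1.1840


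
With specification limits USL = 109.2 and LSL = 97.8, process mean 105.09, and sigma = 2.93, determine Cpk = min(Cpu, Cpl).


Cpu = (USL - mean) / (3*sigma) = (109.2 - 105.09) / (3*2.93) = 0.4676
Cpl = (mean - LSL) / (3*sigma) = (105.09 - 97.8) / (3*2.93) = 0.8294
Cpk = min(Cpu, Cpl) = 0.4676

0.4676


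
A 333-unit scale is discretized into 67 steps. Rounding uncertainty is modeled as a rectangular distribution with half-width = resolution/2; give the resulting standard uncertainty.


resolution = range / divisions
resolution = 333 / 67 = 4.9701493
u_res = resolution / (2*sqrt(3))
u_res = 4.9701493 / 3.4641016
u_res = 1.4348

1.4348


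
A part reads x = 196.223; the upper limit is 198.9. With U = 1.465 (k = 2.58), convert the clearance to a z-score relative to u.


u = U / k = 1.465 / 2.58 = 0.56782946
margin = |USL - x| = |198.9 - 196.223| = 2.677
z = margin / u = 2.677 / 0.56782946
z = 4.7144

4.7144


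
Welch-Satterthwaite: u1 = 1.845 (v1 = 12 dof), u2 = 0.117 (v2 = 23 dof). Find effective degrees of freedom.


uc = sqrt(u1^2 + u2^2) = sqrt(1.845^2 + 0.117^2) = 1.848706
v_eff = uc^4 / (u1^4/v1 + u2^4/v2)
= 1.848706^4 / (1.845^4/12 + 0.117^4/23)
= 11.680768 / 0.96562366
v_eff = 12.0966

12.0966


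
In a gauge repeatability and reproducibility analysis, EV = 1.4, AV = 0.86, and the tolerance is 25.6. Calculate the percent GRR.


GRR = sqrt(EV^2 + AV^2) = sqrt(1.4^2 + 0.86^2) = 1.643046
%GRR = GRR / tol * 100 = 1.643046 / 25.6 * 100
%GRR = 6.4181

6.4181


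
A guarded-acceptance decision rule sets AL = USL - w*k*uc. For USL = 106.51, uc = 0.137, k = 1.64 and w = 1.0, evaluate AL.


U = k * uc = 1.64 * 0.137 = 0.22468
guard band g = w * U = 1.0 * 0.22468 = 0.22468
AL = USL - g = 106.51 - 0.22468
AL = 106.2853

106.2853


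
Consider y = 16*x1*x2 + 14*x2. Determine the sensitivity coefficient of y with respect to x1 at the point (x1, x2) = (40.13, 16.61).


y = 16*x1*x2 + 14*x2
dy/dx1 = 16*x2
Evaluate at x2 = 16.61: c1 = 16 * 16.61
c1 = 265.7600

265.7600


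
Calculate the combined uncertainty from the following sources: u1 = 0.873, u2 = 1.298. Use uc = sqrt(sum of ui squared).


uc = sqrt(0.873^2 + 1.298^2)
uc = sqrt(2.446933)
uc = 1.5643

1.5643


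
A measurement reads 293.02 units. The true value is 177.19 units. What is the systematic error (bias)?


Systematic error = measured - true
= 293.02 - 177.19
= 115.8300

115.8300


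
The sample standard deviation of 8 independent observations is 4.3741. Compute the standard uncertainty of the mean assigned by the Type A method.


u_A = s / sqrt(n)
u_A = 4.3741 / sqrt(8)
u_A = 4.3741 / 2.8284271
u_A = 1.5465

1.5465


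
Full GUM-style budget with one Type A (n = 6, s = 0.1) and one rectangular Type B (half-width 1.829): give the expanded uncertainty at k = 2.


u_A = s / sqrt(n) = 0.1 / sqrt(6) = 0.040824829
u_B = half_width / sqrt(3) = 1.829 / sqrt(3) = 1.0559736
uc = sqrt(u_A^2 + u_B^2) = sqrt(0.040824829^2 + 1.0559736^2) = 1.0567625
U = k * uc = 2 * 1.0567625
U = 2.1135

2.1135


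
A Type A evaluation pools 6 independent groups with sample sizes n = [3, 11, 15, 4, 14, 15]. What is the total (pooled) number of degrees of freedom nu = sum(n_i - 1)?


nu = sum_i (n_i - 1)
nu = ((3 - 1) + (11 - 1) + (15 - 1) + (4 - 1) + (14 - 1) + (15 - 1))
nu = 2 + 10 + 14 + 3 + 13 + 14
nu = 56

56


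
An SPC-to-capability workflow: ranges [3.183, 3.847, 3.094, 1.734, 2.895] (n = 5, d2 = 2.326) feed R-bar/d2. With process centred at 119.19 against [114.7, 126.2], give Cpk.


R_bar = (3.183 + 3.847 + 3.094 + 1.734 + 2.895) / 5 = 2.9506
sigma = R_bar / d2 = 2.9506 / 2.326 = 1.2685297
Cp = (USL - LSL)/(6*sigma) = (126.2 - 114.7)/(6*1.2685297) = 1.5109
Cpu = (126.2 - 119.19)/(3*1.2685297) = 1.8420
Cpl = (119.19 - 114.7)/(3*1.2685297) = 1.1798
Cpk = min(Cpu, Cpl) = 1.1798

1.1798


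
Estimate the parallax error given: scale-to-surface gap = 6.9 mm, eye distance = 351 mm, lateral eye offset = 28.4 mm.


error = h * offset / d
= 6.9 * 28.4 / 351
= 0.5583

0.5583


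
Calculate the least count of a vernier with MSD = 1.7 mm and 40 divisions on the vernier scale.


LC = MSD / n_div
= 1.7 / 40
= 0.0425

0.0425


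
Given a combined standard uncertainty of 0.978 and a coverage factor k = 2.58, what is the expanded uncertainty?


U = k * uc
U = 2.58 * 0.978
U = 2.5232

2.5232


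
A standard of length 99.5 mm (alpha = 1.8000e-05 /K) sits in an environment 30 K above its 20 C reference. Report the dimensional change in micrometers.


dL = L * alpha * dT
= 99.5 * 1.8000e-05 * 30
= 0.0537300 mm
dL_um = 0.0537300 * 1000 = 53.7300 um

53.7300


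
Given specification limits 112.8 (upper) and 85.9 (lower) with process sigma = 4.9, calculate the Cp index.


Cp = (USL - LSL) / (6 * sigma)
= (112.8 - 85.9) / (6 * 4.9)
= 26.9000 / 29.4000
= 0.9150

0.9150


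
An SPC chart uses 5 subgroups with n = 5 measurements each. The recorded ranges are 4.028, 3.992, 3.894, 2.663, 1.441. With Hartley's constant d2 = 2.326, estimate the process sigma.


R_bar = (4.028 + 3.992 + 3.894 + 2.663 + 1.441) / 5
R_bar = 16.018 / 5 = 3.2036
sigma_hat = R_bar / d2 = 3.2036 / 2.326 = 1.3773

1.3773


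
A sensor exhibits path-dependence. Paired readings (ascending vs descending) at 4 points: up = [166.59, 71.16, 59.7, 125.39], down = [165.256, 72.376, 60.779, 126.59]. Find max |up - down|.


|166.59 - 165.256| = 1.3340
|71.16 - 72.376| = 1.2160
|59.7 - 60.779| = 1.0790
|125.39 - 126.59| = 1.2000
hysteresis = max(diffs) = 1.3340

1.3340


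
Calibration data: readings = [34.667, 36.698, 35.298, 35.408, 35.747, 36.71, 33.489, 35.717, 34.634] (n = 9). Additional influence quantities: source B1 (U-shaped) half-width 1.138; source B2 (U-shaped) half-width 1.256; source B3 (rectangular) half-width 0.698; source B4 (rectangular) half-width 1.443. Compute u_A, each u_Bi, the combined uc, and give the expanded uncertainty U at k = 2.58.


mean = (34.667 + 36.698 + 35.298 + 35.408 + 35.747 + 36.71 + 33.489 + 35.717 + 34.634) / 9 = 35.37422222
s = sqrt(sum((x - mean)^2)/(n-1)) = 1.0248326
u_A = s / sqrt(n) = 1.0248326 / sqrt(9) = 0.34161087
u_B1 = 1.138 / sqrt(2) = 0.80468752
u_B2 = 1.256 / sqrt(2) = 0.88812612
u_B3 = 0.698 / sqrt(3) = 0.40299049
u_B4 = 1.443 / sqrt(3) = 0.83311644
uc = sqrt(0.34161087^2 + 0.80468752^2 + 0.88812612^2 + 0.40299049^2 + 0.83311644^2) = 1.5522475
U = k * uc = 2.58 * 1.5522475
U = 4.0048

4.0048


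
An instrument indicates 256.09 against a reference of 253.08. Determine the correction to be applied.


Correction = standard - reading
= 253.08 - 256.09
= -3.0100

-3.0100


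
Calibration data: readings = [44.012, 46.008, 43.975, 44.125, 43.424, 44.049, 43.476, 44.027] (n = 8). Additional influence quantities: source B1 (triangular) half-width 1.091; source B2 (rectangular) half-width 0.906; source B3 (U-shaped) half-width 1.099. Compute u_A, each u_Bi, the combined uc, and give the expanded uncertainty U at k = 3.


mean = (44.012 + 46.008 + 43.975 + 44.125 + 43.424 + 44.049 + 43.476 + 44.027) / 8 = 44.137
s = sqrt(sum((x - mean)^2)/(n-1)) = 0.80247724
u_A = s / sqrt(n) = 0.80247724 / sqrt(8) = 0.28371855
u_B1 = 1.091 / sqrt(6) = 0.44539888
u_B2 = 0.906 / sqrt(3) = 0.52307934
u_B3 = 1.099 / sqrt(2) = 0.77711035
uc = sqrt(0.28371855^2 + 0.44539888^2 + 0.52307934^2 + 0.77711035^2) = 1.0753552
U = k * uc = 3 * 1.0753552
U = 3.2261

3.2261


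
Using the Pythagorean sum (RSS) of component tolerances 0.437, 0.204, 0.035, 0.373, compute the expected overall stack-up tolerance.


RSS = sqrt(0.437^2 + 0.204^2 + 0.035^2 + 0.373^2)
= sqrt(0.372939)
= 0.6107

0.6107


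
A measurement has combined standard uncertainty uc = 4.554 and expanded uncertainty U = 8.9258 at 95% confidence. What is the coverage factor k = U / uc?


k = U / uc
k = 8.9258 / 4.554
k = 1.96

1.96


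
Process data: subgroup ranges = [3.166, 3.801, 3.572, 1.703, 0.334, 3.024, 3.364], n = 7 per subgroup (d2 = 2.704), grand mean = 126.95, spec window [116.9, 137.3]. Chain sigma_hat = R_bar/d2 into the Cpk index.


R_bar = (3.166 + 3.801 + 3.572 + 1.703 + 0.334 + 3.024 + 3.364) / 7 = 2.7091429
sigma = R_bar / d2 = 2.7091429 / 2.704 = 1.001902
Cp = (USL - LSL)/(6*sigma) = (137.3 - 116.9)/(6*1.001902) = 3.3935
Cpu = (137.3 - 126.95)/(3*1.001902) = 3.4435
Cpl = (126.95 - 116.9)/(3*1.001902) = 3.3436
Cpk = min(Cpu, Cpl) = 3.3436

3.3436


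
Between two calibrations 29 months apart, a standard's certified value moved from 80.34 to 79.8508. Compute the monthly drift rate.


rate = (v2 - v1) / months
= (79.8508 - 80.34) / 29
= -0.4892 / 29
= -0.0169

-0.0169


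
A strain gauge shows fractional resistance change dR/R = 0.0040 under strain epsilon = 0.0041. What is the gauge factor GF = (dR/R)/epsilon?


GF = (dR/R) / epsilon
= 0.0040 / 0.0041
= 0.9756

0.9756


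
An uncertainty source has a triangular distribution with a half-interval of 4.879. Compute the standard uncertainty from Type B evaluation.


u_B = half_width / sqrt(6)
u_B = 4.879 / 2.4494897
u_B = 1.9918

1.9918


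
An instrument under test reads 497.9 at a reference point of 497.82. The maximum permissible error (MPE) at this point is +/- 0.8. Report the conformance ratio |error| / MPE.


e = indication - reference = 497.9 - 497.82 = 0.0800
|e| = 0.0800
ratio = |e| / MPE = 0.0800 / 0.8
ratio = 0.1000

0.1000


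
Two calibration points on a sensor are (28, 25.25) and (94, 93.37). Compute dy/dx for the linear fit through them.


slope = (y2 - y1) / (x2 - x1)
= (93.37 - 25.25) / (94 - 28)
= 68.1200 / 66
= 1.0321

1.0321


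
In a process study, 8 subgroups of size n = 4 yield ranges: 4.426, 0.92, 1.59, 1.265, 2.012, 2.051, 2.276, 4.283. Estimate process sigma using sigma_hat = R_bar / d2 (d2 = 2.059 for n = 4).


R_bar = (4.426 + 0.92 + 1.59 + 1.265 + 2.012 + 2.051 + 2.276 + 4.283) / 8
R_bar = 18.823 / 8 = 2.352875
sigma_hat = R_bar / d2 = 2.352875 / 2.059 = 1.1427

1.1427


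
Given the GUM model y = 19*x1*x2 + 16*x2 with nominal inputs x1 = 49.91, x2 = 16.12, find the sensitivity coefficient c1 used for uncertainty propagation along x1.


y = 19*x1*x2 + 16*x2
dy/dx1 = 19*x2
Evaluate at x2 = 16.12: c1 = 19 * 16.12
c1 = 306.2800

306.2800
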